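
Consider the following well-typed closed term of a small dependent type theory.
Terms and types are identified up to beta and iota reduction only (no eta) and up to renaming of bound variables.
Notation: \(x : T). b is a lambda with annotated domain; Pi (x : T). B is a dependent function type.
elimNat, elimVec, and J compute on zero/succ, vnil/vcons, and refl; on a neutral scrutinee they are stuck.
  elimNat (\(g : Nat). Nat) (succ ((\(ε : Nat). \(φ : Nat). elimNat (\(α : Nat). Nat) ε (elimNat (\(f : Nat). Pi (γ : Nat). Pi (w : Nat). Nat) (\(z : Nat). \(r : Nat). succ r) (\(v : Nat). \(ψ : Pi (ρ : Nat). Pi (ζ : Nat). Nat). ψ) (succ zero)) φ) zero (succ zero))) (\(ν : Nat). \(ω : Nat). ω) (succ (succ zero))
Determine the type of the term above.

the term's type:
  Nat


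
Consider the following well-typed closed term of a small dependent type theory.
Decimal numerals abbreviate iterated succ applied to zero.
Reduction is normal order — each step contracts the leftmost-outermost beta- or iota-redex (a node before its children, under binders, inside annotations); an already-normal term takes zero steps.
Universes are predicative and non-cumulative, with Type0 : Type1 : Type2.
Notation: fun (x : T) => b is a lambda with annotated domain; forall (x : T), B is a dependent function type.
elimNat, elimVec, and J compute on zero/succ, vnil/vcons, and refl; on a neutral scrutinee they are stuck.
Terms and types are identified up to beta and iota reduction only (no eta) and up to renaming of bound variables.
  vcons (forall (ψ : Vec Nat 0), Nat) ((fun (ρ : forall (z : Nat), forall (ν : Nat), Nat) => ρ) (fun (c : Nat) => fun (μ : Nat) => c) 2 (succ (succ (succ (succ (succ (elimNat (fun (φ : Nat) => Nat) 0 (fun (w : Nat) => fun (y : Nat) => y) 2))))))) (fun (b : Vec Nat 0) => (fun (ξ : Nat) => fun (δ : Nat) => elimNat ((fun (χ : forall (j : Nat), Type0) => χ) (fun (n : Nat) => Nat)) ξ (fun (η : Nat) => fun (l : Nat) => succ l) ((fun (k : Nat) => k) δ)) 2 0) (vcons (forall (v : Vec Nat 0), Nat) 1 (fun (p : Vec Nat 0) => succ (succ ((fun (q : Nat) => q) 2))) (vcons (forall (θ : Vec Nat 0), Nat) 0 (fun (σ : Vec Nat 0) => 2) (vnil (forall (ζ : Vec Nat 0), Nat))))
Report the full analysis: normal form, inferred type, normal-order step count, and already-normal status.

resulting normal form:
  vcons (forall (ψ : Vec Nat 0), Nat) 2 (fun (ρ : Vec Nat 0) => 2) (vcons (forall (z : Vec Nat 0), Nat) 1 (fun (ν : Vec Nat 0) => 4) (vcons (forall (c : Vec Nat 0), Nat) 0 (fun (μ : Vec Nat 0) => 2) (vnil (forall (φ : Vec Nat 0), Nat))))
the term's type:
  Vec (forall (ψ : Vec Nat 0), Nat) 3
reduction steps (normal order): 9
term was already normal: no
first contracted redex: a beta-redex


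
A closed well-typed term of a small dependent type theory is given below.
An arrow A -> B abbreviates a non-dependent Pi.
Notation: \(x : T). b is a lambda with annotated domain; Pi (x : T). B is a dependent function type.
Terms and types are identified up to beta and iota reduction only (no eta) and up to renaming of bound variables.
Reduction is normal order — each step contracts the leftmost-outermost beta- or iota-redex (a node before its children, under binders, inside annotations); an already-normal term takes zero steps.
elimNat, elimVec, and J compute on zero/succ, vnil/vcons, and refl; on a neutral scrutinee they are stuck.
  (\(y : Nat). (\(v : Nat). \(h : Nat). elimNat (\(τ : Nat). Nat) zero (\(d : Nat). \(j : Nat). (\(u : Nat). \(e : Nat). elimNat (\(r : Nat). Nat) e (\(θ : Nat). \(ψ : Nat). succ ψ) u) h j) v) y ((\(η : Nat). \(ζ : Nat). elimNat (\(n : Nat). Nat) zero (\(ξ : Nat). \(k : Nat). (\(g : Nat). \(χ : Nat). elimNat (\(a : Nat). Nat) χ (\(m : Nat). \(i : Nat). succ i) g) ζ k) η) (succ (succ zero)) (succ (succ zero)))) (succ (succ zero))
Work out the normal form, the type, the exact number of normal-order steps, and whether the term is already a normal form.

reduced normal form:
  succ (succ (succ (succ (succ (succ (succ (succ zero)))))))
inferred type:
  Nat
reduction steps (normal order): 94
term was already normal: no
first redex: a beta-redex


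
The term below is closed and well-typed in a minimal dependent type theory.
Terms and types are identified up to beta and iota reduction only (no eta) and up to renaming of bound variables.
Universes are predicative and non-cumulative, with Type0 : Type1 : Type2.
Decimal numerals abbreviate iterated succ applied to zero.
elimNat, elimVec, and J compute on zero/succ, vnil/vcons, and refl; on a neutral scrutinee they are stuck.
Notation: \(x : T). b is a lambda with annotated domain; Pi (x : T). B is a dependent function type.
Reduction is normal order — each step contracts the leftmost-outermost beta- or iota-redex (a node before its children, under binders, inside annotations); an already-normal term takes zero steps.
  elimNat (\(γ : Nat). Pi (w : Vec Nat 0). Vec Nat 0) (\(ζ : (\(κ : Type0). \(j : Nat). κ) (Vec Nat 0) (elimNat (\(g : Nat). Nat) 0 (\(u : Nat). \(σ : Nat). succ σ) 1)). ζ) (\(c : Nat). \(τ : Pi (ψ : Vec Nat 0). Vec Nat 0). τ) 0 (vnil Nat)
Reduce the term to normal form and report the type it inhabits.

reduced normal form:
  vnil Nat
the term's type:
  Vec Nat 0


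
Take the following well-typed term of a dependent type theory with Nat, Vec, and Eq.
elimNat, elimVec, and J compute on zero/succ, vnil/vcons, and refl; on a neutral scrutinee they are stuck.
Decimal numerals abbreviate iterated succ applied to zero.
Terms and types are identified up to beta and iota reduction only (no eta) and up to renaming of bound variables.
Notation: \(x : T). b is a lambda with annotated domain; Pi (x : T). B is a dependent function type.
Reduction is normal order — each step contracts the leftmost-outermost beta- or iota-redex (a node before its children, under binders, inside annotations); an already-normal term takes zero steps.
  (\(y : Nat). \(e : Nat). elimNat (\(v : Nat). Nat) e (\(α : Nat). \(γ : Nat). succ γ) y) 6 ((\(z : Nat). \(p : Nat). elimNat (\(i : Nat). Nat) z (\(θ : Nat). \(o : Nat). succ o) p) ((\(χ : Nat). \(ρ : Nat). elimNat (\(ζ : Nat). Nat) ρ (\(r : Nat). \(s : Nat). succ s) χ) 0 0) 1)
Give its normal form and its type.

normal form:
  7
inferred type:
  Nat
observation: 30 normal-order steps separate the term from its normal form.


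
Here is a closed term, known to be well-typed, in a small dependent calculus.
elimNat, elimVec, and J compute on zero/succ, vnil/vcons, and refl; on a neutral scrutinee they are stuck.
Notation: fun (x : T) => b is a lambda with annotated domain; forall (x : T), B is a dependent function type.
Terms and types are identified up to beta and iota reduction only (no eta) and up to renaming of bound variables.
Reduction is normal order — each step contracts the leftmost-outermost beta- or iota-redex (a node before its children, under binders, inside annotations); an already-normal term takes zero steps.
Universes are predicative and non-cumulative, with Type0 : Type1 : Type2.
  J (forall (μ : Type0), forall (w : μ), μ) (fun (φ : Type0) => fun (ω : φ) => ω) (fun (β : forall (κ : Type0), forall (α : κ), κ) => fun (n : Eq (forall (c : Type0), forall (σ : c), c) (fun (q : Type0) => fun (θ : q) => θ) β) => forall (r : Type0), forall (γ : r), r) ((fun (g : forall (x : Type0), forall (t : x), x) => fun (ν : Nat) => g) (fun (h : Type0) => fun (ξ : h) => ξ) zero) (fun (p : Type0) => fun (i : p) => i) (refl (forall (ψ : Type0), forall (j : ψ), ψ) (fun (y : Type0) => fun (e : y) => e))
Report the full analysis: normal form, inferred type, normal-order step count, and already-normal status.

reduced normal form:
  fun (μ : Type0) => fun (w : μ) => w
the term's type:
  forall (μ : Type0), forall (w : μ), μ
normal-order step count: 3
term was already normal: no
first contracted redex: a J iota-redex


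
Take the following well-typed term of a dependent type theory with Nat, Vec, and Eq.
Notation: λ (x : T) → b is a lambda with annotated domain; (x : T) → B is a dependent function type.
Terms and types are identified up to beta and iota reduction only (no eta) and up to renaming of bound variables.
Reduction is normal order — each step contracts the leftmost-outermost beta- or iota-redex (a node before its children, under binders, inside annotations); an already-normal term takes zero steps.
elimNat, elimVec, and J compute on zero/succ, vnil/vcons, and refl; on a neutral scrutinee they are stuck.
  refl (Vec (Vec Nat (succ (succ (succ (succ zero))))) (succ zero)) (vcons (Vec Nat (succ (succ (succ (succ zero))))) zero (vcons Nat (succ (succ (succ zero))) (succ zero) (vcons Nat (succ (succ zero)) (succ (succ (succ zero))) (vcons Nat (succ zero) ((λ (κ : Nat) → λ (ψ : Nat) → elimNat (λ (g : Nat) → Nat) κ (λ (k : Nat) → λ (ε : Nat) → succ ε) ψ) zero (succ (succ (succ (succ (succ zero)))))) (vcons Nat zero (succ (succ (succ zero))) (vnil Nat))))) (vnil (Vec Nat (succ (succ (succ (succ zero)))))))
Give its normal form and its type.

resulting normal form:
  refl (Vec (Vec Nat (succ (succ (succ (succ zero))))) (succ zero)) (vcons (Vec Nat (succ (succ (succ (succ zero))))) zero (vcons Nat (succ (succ (succ zero))) (succ zero) (vcons Nat (succ (succ zero)) (succ (succ (succ zero))) (vcons Nat (succ zero) (succ (succ (succ (succ (succ zero))))) (vcons Nat zero (succ (succ (succ zero))) (vnil Nat))))) (vnil (Vec Nat (succ (succ (succ (succ zero)))))))
type:
  Eq (Vec (Vec Nat (succ (succ (succ (succ zero))))) (succ zero)) (vcons (Vec Nat (succ (succ (succ (succ zero))))) zero (vcons Nat (succ (succ (succ zero))) (succ zero) (vcons Nat (succ (succ zero)) (succ (succ (succ zero))) (vcons Nat (succ zero) (succ (succ (succ (succ (succ zero))))) (vcons Nat zero (succ (succ (succ zero))) (vnil Nat))))) (vnil (Vec Nat (succ (succ (succ (succ zero))))))) (vcons (Vec Nat (succ (succ (succ (succ zero))))) zero (vcons Nat (succ (succ (succ zero))) (succ zero) (vcons Nat (succ (succ zero)) (succ (succ (succ zero))) (vcons Nat (succ zero) (succ (succ (succ (succ (succ zero))))) (vcons Nat zero (succ (succ (succ zero))) (vnil Nat))))) (vnil (Vec Nat (succ (succ (succ (succ zero)))))))
observation: 18 normal-order steps normalize the term, beginning with a beta-redex.


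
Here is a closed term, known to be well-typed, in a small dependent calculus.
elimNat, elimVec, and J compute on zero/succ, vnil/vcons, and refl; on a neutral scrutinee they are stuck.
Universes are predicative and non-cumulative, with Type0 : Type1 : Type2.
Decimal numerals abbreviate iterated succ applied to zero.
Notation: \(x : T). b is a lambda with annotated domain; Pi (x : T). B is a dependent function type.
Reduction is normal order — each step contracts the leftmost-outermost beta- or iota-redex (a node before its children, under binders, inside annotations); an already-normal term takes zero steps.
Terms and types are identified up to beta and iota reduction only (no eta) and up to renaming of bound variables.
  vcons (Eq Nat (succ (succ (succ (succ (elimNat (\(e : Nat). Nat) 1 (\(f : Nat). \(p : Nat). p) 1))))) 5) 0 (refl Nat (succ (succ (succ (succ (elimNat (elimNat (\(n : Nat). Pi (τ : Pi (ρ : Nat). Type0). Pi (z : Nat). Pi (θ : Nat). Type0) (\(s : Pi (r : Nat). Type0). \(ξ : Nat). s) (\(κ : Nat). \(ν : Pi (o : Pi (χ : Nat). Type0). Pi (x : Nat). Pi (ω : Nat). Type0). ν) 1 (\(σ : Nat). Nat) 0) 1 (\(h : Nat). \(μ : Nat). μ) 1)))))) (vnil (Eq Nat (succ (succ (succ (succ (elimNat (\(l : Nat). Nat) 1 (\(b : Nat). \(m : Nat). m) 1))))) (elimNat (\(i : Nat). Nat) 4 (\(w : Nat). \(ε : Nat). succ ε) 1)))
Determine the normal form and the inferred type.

resulting normal form:
  vcons (Eq Nat 5 5) 0 (refl Nat 5) (vnil (Eq Nat 5 5))
type:
  Vec (Eq Nat 5 5) 1


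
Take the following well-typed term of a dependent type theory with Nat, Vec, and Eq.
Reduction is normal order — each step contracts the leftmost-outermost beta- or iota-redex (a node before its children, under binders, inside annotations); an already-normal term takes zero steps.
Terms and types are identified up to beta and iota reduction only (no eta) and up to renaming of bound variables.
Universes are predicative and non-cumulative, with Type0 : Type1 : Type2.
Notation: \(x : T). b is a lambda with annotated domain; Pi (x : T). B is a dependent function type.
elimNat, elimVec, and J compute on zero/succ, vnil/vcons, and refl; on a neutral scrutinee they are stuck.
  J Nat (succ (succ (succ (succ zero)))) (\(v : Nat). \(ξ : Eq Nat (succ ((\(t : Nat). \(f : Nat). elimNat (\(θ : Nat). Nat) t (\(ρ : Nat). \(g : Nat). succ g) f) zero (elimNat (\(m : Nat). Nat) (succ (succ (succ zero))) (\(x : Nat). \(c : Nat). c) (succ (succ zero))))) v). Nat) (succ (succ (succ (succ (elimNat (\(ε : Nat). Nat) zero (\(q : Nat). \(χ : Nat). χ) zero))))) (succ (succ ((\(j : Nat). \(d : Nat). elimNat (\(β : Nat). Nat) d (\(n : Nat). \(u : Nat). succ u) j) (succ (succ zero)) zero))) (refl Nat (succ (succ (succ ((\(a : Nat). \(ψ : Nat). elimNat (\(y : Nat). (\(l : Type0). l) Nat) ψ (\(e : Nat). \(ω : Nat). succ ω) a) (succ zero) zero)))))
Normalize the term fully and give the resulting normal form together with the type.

resulting normal form:
  succ (succ (succ (succ zero)))
type:
  Nat
observation: normalization takes exactly 2 steps under the normal-order strategy.


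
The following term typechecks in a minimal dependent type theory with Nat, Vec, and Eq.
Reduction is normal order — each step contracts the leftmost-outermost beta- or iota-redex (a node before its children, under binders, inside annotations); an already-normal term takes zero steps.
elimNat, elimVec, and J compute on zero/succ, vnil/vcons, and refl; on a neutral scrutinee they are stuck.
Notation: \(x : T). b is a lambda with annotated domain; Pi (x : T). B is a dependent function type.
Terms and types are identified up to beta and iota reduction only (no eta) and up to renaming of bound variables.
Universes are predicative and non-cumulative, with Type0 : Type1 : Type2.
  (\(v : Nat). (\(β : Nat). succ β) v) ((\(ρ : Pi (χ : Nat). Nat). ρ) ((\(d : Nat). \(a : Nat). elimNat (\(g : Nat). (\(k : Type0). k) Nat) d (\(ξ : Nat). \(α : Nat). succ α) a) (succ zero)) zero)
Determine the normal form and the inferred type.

normal form:
  succ (succ zero)
type:
  Nat


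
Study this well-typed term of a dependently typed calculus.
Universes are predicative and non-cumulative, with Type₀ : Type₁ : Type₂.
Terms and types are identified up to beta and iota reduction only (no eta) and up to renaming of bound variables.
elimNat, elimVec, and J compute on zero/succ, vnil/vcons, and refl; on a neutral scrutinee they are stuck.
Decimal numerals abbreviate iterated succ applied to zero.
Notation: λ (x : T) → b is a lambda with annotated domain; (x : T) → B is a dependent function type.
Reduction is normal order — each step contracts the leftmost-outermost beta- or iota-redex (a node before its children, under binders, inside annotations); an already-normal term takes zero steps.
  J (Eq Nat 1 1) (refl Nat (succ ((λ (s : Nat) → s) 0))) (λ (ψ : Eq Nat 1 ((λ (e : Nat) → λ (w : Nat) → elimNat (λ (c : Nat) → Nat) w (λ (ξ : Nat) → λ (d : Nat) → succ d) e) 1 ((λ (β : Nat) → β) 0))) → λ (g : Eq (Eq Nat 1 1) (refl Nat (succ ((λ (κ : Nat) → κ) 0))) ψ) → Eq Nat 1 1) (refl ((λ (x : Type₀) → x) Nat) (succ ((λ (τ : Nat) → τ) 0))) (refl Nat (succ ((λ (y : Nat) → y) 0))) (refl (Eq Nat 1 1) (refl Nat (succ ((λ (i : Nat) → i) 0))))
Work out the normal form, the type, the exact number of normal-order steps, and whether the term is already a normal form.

normal form:
  refl Nat 1
inferred type:
  Eq Nat 1 1
steps to reach normal form (normal order): 3
already normal: no
first contracted redex: a J iota-redex


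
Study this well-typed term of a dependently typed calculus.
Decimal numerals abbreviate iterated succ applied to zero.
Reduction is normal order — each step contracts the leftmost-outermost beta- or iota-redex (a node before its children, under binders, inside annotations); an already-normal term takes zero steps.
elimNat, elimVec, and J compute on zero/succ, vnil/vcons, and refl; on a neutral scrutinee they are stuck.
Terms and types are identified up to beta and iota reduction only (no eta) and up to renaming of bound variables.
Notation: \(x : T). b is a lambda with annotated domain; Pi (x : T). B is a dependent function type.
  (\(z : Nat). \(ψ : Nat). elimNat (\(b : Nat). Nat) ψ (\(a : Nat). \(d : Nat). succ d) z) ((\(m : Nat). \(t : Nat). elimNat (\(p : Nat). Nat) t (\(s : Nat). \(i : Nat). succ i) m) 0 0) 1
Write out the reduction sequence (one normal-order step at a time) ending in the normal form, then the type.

normal-order reduction:
  (\(z : Nat). \(ψ : Nat). elimNat (\(b : Nat). Nat) ψ (\(a : Nat). \(d : Nat). succ d) z) ((\(m : Nat). \(t : Nat). elimNat (\(p : Nat). Nat) t (\(s : Nat). \(i : Nat). succ i) m) 0 0) 1
  ~> (\(z : Nat). elimNat (\(ψ : Nat). Nat) z (\(b : Nat). \(a : Nat). succ a) ((\(d : Nat). \(m : Nat). elimNat (\(t : Nat). Nat) m (\(p : Nat). \(s : Nat). succ s) d) 0 0)) 1
  ~> elimNat (\(z : Nat). Nat) 1 (\(ψ : Nat). \(b : Nat). succ b) ((\(a : Nat). \(d : Nat). elimNat (\(m : Nat). Nat) d (\(t : Nat). \(p : Nat). succ p) a) 0 0)
  ~> elimNat (\(z : Nat). Nat) 1 (\(ψ : Nat). \(b : Nat). succ b) ((\(a : Nat). elimNat (\(d : Nat). Nat) a (\(m : Nat). \(t : Nat). succ t) 0) 0)
  ~> elimNat (\(z : Nat). Nat) 1 (\(ψ : Nat). \(b : Nat). succ b) (elimNat (\(a : Nat). Nat) 0 (\(d : Nat). \(m : Nat). succ m) 0)
  ~> elimNat (\(z : Nat). Nat) 1 (\(ψ : Nat). \(b : Nat). succ b) 0
  ~> 1
the term's type:
  Nat


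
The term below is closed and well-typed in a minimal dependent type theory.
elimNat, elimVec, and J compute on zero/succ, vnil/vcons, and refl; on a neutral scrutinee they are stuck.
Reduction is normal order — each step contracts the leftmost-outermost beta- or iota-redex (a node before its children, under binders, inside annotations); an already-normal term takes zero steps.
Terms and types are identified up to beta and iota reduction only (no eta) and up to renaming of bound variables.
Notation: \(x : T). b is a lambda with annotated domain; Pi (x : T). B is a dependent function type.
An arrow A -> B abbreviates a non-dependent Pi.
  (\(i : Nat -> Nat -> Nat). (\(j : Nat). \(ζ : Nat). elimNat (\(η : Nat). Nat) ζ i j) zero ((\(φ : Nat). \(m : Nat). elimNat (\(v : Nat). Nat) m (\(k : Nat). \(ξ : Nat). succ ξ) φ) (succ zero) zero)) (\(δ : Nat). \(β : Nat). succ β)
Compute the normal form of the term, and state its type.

reduced normal form:
  succ zero
inferred type:
  Nat
observation: reduction starts at a beta-redex, and 10 normal-order steps reach the normal form.


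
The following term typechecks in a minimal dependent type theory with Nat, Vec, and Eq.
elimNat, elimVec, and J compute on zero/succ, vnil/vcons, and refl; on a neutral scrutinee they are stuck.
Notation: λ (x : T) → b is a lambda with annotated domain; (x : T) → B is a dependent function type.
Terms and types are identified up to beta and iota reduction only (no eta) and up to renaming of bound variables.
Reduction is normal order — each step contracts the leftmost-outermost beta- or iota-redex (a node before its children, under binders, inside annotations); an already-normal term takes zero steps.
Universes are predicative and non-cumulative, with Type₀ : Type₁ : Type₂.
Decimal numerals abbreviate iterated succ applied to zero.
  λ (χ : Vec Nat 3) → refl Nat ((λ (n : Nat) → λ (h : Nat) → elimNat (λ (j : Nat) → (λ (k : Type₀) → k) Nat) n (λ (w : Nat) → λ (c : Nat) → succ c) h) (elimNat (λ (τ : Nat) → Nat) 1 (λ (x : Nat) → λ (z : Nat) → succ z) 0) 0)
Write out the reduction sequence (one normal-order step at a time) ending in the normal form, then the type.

normal-order reduction sequence:
  λ (χ : Vec Nat 3) → refl Nat ((λ (n : Nat) → λ (h : Nat) → elimNat (λ (j : Nat) → (λ (k : Type₀) → k) Nat) n (λ (w : Nat) → λ (c : Nat) → succ c) h) (elimNat (λ (τ : Nat) → Nat) 1 (λ (x : Nat) → λ (z : Nat) → succ z) 0) 0)
  ~> λ (χ : Vec Nat 3) → refl Nat ((λ (n : Nat) → elimNat (λ (h : Nat) → (λ (j : Type₀) → j) Nat) (elimNat (λ (k : Nat) → Nat) 1 (λ (w : Nat) → λ (c : Nat) → succ c) 0) (λ (τ : Nat) → λ (x : Nat) → succ x) n) 0)
  ~> λ (χ : Vec Nat 3) → refl Nat (elimNat (λ (n : Nat) → (λ (h : Type₀) → h) Nat) (elimNat (λ (j : Nat) → Nat) 1 (λ (k : Nat) → λ (w : Nat) → succ w) 0) (λ (c : Nat) → λ (τ : Nat) → succ τ) 0)
  ~> λ (χ : Vec Nat 3) → refl Nat (elimNat (λ (n : Nat) → Nat) 1 (λ (h : Nat) → λ (j : Nat) → succ j) 0)
  ~> λ (χ : Vec Nat 3) → refl Nat 1
the term's type:
  (χ : Vec Nat 3) → Eq Nat 1 1


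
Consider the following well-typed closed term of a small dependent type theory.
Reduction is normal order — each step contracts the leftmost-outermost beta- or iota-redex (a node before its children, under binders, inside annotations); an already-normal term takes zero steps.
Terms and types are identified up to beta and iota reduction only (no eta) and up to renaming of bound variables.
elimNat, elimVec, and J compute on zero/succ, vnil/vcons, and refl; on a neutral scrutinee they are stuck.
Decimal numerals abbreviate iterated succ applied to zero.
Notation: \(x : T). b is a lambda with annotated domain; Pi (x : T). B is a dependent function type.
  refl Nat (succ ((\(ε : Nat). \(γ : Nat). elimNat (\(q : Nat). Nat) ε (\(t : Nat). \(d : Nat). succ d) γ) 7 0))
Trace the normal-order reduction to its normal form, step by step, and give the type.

normal-order reduction sequence:
  refl Nat (succ ((\(ε : Nat). \(γ : Nat). elimNat (\(q : Nat). Nat) ε (\(t : Nat). \(d : Nat). succ d) γ) 7 0))
  ~> refl Nat (succ ((\(ε : Nat). elimNat (\(γ : Nat). Nat) 7 (\(q : Nat). \(t : Nat). succ t) ε) 0))
  ~> refl Nat (succ (elimNat (\(ε : Nat). Nat) 7 (\(γ : Nat). \(q : Nat). succ q) 0))
  ~> refl Nat 8
type:
  Eq Nat 8 8


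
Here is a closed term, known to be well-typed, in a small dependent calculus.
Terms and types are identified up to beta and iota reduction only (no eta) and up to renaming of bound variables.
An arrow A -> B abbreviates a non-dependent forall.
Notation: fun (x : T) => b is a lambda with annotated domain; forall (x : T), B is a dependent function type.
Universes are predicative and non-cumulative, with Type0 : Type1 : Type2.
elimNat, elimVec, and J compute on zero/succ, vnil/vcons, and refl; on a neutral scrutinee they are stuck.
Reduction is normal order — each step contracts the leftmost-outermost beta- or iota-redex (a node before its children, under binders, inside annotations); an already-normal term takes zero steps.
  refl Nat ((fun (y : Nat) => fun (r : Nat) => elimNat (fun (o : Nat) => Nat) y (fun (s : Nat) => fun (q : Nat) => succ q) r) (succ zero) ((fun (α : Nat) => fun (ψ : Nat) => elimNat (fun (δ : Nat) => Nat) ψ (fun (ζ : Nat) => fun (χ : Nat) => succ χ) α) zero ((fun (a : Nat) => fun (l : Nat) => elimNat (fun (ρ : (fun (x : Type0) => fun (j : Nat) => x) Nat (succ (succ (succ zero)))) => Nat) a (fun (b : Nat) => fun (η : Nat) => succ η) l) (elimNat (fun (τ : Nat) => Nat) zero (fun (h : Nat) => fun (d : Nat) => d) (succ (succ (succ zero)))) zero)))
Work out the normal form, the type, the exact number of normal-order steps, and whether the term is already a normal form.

resulting normal form:
  refl Nat (succ zero)
inferred type:
  Eq Nat (succ zero) (succ zero)
normal-order step count: 19
term was already normal: no
first contracted redex: a beta-redex


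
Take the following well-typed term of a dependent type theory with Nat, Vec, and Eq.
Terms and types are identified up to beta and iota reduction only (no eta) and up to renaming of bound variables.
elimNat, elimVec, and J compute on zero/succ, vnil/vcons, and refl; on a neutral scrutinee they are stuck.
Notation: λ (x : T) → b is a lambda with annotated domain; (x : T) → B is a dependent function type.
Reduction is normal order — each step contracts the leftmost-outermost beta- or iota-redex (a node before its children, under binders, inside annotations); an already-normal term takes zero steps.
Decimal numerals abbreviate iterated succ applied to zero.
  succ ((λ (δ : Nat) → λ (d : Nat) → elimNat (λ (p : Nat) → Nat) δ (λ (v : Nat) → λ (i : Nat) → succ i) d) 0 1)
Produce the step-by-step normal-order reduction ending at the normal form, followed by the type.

normal-order reduction sequence:
  succ ((λ (δ : Nat) → λ (d : Nat) → elimNat (λ (p : Nat) → Nat) δ (λ (v : Nat) → λ (i : Nat) → succ i) d) 0 1)
  ~> succ ((λ (δ : Nat) → elimNat (λ (d : Nat) → Nat) 0 (λ (p : Nat) → λ (v : Nat) → succ v) δ) 1)
  ~> succ (elimNat (λ (δ : Nat) → Nat) 0 (λ (d : Nat) → λ (p : Nat) → succ p) 1)
  ~> succ ((λ (δ : Nat) → λ (d : Nat) → succ d) 0 (elimNat (λ (p : Nat) → Nat) 0 (λ (v : Nat) → λ (i : Nat) → succ i) 0))
  ~> succ ((λ (δ : Nat) → succ δ) (elimNat (λ (d : Nat) → Nat) 0 (λ (p : Nat) → λ (v : Nat) → succ v) 0))
  ~> succ (succ (elimNat (λ (δ : Nat) → Nat) 0 (λ (d : Nat) → λ (p : Nat) → succ p) 0))
  ~> 2
inferred type:
  Nat


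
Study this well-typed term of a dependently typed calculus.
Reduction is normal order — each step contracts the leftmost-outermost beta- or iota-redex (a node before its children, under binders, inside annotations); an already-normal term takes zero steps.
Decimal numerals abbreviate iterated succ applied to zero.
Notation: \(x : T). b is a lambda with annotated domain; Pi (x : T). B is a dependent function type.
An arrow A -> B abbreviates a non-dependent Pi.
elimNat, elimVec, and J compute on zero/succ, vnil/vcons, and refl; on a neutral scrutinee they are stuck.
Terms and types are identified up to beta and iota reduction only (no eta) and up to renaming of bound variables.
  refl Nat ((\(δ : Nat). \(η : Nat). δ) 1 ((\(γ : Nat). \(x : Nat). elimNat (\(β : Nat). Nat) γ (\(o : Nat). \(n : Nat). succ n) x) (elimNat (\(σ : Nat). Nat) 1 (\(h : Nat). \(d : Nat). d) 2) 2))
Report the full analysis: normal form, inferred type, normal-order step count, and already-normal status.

normal form:
  refl Nat 1
the term's type:
  Eq Nat 1 1
steps to reach normal form (normal order): 2
term was already normal: no
first redex: a beta-redex


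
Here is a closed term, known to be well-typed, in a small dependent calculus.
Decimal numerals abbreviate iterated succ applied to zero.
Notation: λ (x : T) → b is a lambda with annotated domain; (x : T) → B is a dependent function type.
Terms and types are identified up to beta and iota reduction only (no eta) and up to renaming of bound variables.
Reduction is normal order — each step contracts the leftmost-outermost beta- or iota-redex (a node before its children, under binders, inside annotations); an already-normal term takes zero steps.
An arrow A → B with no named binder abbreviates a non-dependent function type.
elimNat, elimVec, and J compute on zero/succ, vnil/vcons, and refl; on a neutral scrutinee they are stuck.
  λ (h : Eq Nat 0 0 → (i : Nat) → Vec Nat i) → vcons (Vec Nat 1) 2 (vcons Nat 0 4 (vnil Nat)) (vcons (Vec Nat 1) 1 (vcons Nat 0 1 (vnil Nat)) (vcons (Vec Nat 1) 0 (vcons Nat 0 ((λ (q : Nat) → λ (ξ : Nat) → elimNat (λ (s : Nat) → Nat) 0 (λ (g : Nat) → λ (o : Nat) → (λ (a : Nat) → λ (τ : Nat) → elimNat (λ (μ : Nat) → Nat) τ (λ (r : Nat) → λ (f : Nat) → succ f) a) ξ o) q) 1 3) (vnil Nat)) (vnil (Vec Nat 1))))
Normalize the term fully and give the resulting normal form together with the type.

normal form:
  λ (h : Eq Nat 0 0 → (i : Nat) → Vec Nat i) → vcons (Vec Nat 1) 2 (vcons Nat 0 4 (vnil Nat)) (vcons (Vec Nat 1) 1 (vcons Nat 0 1 (vnil Nat)) (vcons (Vec Nat 1) 0 (vcons Nat 0 3 (vnil Nat)) (vnil (Vec Nat 1))))
the term's type:
  (Eq Nat 0 0 → (h : Nat) → Vec Nat h) → Vec (Vec Nat 1) 3


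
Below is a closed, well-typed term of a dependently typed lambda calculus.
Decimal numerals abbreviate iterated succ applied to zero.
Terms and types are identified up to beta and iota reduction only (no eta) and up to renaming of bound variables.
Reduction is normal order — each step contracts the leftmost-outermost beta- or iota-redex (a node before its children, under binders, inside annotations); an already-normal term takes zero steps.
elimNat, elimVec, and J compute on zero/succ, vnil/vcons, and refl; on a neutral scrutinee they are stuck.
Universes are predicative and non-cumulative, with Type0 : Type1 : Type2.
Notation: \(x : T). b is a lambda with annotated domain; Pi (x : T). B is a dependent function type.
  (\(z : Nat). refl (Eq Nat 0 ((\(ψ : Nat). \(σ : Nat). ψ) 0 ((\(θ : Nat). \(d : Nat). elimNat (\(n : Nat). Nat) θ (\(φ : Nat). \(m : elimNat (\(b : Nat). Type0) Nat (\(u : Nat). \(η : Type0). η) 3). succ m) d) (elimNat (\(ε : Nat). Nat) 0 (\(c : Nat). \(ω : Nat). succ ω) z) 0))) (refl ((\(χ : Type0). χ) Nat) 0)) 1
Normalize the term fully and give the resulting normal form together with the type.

normal form:
  refl (Eq Nat 0 0) (refl Nat 0)
inferred type:
  Eq (Eq Nat 0 0) (refl Nat 0) (refl Nat 0)
observation: 4 normal-order steps separate the term from its normal form.


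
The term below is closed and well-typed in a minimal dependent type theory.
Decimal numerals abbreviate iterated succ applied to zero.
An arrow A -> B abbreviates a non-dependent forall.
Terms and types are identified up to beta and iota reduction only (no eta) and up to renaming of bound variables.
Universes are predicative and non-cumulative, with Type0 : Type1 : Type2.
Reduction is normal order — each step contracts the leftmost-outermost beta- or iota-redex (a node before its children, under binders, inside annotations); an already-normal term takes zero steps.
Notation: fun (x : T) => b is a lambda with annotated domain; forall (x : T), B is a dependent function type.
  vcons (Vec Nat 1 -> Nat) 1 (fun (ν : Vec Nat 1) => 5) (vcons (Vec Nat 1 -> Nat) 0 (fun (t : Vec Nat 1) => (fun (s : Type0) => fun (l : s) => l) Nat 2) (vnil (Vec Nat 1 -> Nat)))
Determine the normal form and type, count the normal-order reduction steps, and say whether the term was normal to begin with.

resulting normal form:
  vcons (Vec Nat 1 -> Nat) 1 (fun (ν : Vec Nat 1) => 5) (vcons (Vec Nat 1 -> Nat) 0 (fun (t : Vec Nat 1) => 2) (vnil (Vec Nat 1 -> Nat)))
the term's type:
  Vec (Vec Nat 1 -> Nat) 2
reduction steps (normal order): 2
already normal: no
first redex: a beta-redex


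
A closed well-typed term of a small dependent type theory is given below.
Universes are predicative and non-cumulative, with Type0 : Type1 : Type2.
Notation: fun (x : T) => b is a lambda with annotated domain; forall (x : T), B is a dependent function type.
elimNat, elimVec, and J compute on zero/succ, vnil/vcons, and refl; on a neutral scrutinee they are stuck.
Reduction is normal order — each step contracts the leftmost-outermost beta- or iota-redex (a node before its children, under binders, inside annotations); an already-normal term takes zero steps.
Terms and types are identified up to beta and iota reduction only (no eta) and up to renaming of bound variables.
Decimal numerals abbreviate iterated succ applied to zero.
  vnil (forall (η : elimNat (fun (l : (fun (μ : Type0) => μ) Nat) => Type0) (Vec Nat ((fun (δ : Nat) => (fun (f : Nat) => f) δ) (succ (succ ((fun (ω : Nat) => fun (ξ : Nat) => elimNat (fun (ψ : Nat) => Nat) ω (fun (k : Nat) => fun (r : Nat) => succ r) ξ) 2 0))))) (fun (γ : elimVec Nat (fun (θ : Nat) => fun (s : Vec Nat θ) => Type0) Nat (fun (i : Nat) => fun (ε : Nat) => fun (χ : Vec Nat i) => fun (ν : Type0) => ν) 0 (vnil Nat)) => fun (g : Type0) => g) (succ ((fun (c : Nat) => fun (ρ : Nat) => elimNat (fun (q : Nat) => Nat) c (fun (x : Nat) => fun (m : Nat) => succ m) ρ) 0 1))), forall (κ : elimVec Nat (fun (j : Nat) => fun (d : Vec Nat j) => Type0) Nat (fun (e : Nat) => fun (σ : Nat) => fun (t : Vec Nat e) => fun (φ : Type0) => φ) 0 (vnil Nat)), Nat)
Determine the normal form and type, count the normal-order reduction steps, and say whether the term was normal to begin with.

normal form:
  vnil (forall (η : Vec Nat 4), forall (l : Nat), Nat)
type:
  Vec (forall (η : Vec Nat 4), forall (l : Nat), Nat) 0
reduction steps (normal order): 21
term was already normal: no
first contracted redex: an elimNat iota-redex


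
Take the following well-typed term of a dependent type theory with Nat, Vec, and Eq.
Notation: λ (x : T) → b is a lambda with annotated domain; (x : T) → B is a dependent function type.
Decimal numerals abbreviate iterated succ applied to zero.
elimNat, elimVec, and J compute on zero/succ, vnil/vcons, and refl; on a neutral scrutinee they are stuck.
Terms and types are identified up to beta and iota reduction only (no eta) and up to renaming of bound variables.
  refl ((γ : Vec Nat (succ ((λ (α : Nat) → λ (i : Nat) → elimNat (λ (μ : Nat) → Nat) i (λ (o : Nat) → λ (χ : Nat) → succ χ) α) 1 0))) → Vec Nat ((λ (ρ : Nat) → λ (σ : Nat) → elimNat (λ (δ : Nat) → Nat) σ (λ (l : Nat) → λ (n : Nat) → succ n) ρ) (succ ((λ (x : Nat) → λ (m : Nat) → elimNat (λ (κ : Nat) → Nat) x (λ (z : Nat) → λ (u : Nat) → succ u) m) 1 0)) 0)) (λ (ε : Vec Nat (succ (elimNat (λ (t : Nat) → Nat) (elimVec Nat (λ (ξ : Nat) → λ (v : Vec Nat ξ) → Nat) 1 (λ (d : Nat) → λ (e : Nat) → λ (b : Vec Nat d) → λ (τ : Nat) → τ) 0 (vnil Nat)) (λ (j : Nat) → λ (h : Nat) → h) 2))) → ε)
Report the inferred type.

type:
  Eq ((γ : Vec Nat 2) → Vec Nat 2) (λ (α : Vec Nat 2) → α) (λ (i : Vec Nat 2) → i)


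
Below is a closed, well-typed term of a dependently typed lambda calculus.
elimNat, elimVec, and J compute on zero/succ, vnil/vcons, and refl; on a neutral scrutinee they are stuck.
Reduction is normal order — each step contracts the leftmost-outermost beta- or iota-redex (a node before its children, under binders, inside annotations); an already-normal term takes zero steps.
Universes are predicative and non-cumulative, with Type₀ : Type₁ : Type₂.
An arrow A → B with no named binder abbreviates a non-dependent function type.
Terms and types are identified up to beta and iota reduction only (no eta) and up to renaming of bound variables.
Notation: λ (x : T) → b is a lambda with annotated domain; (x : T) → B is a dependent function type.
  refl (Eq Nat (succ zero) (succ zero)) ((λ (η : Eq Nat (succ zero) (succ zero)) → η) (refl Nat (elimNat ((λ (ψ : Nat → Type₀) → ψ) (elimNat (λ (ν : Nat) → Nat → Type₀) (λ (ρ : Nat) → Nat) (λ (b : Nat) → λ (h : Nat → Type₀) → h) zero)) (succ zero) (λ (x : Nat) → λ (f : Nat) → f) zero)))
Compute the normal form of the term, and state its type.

normal form:
  refl (Eq Nat (succ zero) (succ zero)) (refl Nat (succ zero))
type:
  Eq (Eq Nat (succ zero) (succ zero)) (refl Nat (succ zero)) (refl Nat (succ zero))
observation: the leftmost-outermost redex is a beta-redex, and normalization takes 2 steps.


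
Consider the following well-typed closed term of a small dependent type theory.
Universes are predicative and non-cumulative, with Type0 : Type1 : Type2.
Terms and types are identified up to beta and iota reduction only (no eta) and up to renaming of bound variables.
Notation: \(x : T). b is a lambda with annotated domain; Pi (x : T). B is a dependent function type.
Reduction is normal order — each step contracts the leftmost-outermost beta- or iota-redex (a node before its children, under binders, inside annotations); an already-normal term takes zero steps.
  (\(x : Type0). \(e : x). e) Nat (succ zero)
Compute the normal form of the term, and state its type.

reduced normal form:
  succ zero
inferred type:
  Nat
observation: 2 normal-order steps separate the term from its normal form.


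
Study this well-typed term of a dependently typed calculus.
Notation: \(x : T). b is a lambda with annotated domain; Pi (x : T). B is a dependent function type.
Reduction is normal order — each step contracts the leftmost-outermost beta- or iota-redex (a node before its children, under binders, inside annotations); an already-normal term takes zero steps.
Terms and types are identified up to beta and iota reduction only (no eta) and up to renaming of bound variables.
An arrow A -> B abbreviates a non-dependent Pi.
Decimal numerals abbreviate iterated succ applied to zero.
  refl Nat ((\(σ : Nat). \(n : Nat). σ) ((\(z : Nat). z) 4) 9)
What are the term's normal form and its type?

normal form:
  refl Nat 4
type:
  Eq Nat 4 4
observation: contracting a beta-redex first, the term normalizes in 3 steps.


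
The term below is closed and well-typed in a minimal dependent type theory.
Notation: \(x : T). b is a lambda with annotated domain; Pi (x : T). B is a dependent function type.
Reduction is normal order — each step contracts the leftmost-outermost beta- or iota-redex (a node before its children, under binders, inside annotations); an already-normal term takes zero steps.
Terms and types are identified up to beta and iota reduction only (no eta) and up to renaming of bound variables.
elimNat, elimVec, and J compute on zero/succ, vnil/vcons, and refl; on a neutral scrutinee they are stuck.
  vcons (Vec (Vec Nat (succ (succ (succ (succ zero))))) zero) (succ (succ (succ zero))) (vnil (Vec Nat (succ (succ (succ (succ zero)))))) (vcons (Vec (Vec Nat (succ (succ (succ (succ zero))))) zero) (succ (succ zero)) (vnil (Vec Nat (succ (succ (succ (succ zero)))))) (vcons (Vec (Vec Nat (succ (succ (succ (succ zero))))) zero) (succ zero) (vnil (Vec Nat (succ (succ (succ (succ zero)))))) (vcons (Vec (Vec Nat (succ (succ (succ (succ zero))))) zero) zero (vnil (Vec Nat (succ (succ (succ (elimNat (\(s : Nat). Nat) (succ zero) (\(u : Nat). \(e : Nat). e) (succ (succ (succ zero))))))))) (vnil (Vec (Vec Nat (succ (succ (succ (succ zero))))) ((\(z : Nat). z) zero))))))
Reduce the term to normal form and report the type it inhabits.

reduced normal form:
  vcons (Vec (Vec Nat (succ (succ (succ (succ zero))))) zero) (succ (succ (succ zero))) (vnil (Vec Nat (succ (succ (succ (succ zero)))))) (vcons (Vec (Vec Nat (succ (succ (succ (succ zero))))) zero) (succ (succ zero)) (vnil (Vec Nat (succ (succ (succ (succ zero)))))) (vcons (Vec (Vec Nat (succ (succ (succ (succ zero))))) zero) (succ zero) (vnil (Vec Nat (succ (succ (succ (succ zero)))))) (vcons (Vec (Vec Nat (succ (succ (succ (succ zero))))) zero) zero (vnil (Vec Nat (succ (succ (succ (succ zero)))))) (vnil (Vec (Vec Nat (succ (succ (succ (succ zero))))) zero)))))
type:
  Vec (Vec (Vec Nat (succ (succ (succ (succ zero))))) zero) (succ (succ (succ (succ zero))))


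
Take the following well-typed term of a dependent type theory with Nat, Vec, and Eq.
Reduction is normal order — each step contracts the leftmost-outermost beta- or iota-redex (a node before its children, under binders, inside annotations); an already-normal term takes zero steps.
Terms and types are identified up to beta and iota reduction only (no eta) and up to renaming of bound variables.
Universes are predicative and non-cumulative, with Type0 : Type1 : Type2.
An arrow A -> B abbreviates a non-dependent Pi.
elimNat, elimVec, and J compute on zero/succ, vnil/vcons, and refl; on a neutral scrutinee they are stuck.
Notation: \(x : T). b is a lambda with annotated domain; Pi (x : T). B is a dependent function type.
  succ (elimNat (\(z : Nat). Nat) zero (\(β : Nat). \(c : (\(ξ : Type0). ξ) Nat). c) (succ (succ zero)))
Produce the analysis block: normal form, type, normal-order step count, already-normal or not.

normal form:
  succ zero
the term's type:
  Nat
reduction steps (normal order): 7
started in normal form: no
first contracted redex: an elimNat iota-redex


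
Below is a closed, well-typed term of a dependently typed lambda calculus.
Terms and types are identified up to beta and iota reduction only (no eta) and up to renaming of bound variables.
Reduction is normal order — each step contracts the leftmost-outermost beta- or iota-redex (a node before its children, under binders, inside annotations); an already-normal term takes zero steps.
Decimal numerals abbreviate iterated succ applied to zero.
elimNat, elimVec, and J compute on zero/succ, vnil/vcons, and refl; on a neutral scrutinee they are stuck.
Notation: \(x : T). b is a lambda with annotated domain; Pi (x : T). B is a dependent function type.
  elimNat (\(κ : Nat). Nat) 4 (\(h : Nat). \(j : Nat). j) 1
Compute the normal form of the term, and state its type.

resulting normal form:
  4
inferred type:
  Nat
observation: 4 normal-order steps separate the term from its normal form.
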